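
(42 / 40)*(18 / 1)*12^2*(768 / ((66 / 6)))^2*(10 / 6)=2675441664 / 121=22111088.13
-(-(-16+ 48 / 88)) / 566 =-85 / 3113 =-0.03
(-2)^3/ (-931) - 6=-5578/ 931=-5.99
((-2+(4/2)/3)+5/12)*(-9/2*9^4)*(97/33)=636417/8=79552.12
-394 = -394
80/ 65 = 16/ 13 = 1.23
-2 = -2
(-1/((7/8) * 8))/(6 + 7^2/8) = -8/679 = -0.01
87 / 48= 29 / 16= 1.81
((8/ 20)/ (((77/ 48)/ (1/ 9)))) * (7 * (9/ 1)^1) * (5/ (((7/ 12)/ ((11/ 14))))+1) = 36384/ 2695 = 13.50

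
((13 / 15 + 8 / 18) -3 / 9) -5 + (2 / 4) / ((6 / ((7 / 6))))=-157 / 40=-3.92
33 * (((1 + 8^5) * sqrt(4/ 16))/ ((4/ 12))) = 3244131/ 2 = 1622065.50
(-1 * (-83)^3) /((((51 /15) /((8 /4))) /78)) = 445993860 /17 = 26234932.94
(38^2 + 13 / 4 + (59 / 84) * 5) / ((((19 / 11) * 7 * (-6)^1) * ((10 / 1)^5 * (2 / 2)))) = -0.00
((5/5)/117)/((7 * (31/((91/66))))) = 1/18414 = 0.00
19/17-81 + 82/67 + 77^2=6663539/1139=5850.34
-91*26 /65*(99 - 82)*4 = -12376 /5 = -2475.20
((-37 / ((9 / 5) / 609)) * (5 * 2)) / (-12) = 187775 / 18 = 10431.94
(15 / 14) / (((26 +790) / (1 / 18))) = 5 / 68544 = 0.00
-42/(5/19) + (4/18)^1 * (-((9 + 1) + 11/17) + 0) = -123904/765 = -161.97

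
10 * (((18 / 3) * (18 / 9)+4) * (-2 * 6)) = -1920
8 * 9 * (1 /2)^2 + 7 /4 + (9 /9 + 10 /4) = 93 /4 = 23.25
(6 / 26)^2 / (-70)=-9 / 11830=-0.00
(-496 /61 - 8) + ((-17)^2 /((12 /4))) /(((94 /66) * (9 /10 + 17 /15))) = 49122 /2867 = 17.13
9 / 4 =2.25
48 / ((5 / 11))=528 / 5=105.60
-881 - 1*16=-897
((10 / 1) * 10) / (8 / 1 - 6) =50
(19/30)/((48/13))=247/1440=0.17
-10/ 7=-1.43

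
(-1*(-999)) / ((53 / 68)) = 67932 / 53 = 1281.74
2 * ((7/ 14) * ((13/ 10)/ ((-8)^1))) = -13/ 80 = -0.16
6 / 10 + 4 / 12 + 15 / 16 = 449 / 240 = 1.87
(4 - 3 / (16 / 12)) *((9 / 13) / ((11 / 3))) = 189 / 572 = 0.33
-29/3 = -9.67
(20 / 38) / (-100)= -1 / 190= -0.01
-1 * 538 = -538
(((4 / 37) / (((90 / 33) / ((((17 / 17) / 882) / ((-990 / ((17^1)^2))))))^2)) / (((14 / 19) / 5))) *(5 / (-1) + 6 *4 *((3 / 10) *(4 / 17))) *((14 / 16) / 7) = -26230507 / 5875224334560000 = -0.00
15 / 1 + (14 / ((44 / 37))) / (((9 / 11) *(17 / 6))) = 1024 / 51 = 20.08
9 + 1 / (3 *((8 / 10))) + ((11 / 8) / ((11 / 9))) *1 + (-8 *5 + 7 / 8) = -343 / 12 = -28.58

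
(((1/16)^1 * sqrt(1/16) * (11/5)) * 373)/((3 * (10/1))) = 0.43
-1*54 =-54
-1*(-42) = 42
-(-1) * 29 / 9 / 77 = 29 / 693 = 0.04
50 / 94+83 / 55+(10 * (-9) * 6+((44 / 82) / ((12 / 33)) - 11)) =-116050053 / 211970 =-547.48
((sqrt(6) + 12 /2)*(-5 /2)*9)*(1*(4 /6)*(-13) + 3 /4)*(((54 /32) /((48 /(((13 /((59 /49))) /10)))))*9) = 14705145*sqrt(6) /241664 + 44115435 /120832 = 514.15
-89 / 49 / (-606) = 89 / 29694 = 0.00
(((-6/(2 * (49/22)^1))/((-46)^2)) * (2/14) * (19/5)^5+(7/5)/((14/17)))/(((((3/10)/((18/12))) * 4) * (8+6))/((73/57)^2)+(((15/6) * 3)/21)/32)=314822502481024/1322686046985625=0.24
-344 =-344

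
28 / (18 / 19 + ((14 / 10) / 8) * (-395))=-4256 / 10363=-0.41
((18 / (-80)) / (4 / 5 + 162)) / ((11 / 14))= -63 / 35816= -0.00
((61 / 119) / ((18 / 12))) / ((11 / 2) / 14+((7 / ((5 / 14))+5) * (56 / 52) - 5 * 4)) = 31720 / 639081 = 0.05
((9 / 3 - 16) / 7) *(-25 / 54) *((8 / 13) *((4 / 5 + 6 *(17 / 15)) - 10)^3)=-256 / 35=-7.31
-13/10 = -1.30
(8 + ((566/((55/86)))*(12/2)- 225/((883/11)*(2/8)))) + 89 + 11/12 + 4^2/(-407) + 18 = 116758028087/21562860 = 5414.77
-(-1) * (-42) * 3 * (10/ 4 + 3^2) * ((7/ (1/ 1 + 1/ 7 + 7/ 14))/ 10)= -3087/ 5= -617.40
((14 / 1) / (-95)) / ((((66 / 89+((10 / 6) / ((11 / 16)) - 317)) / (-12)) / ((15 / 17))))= -1480248 / 297719113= -0.00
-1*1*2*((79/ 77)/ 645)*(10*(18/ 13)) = -1896/ 43043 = -0.04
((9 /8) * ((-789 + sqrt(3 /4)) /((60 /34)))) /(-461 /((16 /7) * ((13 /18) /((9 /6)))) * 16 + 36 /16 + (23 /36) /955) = 52895349 /704585672 - 67041 * sqrt(3) /1409171344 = 0.07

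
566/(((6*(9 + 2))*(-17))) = -283/561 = -0.50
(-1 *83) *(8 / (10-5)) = -664 / 5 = -132.80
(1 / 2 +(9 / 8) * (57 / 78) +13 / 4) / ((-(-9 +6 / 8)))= 317 / 572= 0.55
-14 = -14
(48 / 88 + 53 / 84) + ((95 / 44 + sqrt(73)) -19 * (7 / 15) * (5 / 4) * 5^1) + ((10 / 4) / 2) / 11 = -8003 / 154 + sqrt(73) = -43.42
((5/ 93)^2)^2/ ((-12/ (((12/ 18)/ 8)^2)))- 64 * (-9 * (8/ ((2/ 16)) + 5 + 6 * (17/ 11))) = 64106367257892133/ 1421897260608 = 45085.09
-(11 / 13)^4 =-14641 / 28561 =-0.51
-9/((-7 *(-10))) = -9/70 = -0.13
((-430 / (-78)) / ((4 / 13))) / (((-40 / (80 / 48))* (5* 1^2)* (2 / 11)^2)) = -5203 / 1152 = -4.52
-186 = -186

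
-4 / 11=-0.36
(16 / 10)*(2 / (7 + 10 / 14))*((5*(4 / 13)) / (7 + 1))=28 / 351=0.08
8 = 8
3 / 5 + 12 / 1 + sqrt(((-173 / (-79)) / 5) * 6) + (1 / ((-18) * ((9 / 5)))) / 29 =sqrt(410010) / 395 + 295949 / 23490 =14.22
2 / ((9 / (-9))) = -2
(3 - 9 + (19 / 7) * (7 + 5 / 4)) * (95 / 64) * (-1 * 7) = -43605 / 256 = -170.33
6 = 6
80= 80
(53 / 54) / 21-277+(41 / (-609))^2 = -1848870397 / 6675858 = -276.95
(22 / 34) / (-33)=-1 / 51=-0.02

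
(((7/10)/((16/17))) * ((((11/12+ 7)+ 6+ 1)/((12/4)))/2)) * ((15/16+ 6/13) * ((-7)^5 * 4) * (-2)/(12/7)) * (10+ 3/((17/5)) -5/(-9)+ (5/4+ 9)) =14599459828289/3317760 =4400396.60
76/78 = 38/39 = 0.97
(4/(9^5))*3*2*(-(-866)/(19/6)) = 13856/124659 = 0.11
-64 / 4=-16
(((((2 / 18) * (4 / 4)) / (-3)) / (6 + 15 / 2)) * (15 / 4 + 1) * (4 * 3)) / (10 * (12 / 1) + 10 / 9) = -19 / 14715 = -0.00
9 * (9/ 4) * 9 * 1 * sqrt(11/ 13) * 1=729 * sqrt(143)/ 52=167.65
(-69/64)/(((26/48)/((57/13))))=-11799/1352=-8.73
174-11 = 163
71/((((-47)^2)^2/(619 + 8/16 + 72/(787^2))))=0.01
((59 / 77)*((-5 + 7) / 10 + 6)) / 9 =1829 / 3465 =0.53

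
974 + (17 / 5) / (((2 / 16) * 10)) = 24418 / 25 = 976.72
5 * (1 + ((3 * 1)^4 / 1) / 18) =55 / 2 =27.50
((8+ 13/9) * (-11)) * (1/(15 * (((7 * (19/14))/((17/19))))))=-6358/9747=-0.65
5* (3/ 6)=5/ 2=2.50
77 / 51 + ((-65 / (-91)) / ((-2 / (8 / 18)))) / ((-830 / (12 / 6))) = 134245 / 88893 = 1.51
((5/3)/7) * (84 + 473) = 2785/21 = 132.62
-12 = -12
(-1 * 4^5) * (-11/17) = 11264/17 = 662.59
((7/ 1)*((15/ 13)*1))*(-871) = -7035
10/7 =1.43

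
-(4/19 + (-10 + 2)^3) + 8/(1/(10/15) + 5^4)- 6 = 12041634/23807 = 505.80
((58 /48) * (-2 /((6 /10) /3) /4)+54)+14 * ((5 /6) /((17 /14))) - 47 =11087 /816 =13.59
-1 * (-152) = 152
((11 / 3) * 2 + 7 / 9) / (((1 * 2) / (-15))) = -365 / 6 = -60.83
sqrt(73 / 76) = sqrt(1387) / 38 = 0.98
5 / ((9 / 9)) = 5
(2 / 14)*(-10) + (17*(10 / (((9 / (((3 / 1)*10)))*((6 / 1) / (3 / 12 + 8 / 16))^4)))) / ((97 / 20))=-730085 / 521472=-1.40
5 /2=2.50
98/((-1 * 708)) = -49/354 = -0.14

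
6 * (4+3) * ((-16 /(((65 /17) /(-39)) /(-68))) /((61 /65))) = -30296448 /61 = -496663.08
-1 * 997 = -997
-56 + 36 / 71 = -3940 / 71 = -55.49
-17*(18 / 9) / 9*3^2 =-34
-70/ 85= -14/ 17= -0.82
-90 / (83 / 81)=-7290 / 83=-87.83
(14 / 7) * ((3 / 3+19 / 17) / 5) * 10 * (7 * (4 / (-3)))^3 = -351232 / 51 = -6886.90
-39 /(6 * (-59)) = 13 /118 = 0.11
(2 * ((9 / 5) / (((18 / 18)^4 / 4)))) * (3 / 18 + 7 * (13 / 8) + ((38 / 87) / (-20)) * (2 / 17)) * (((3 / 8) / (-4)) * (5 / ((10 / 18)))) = -55294893 / 394400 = -140.20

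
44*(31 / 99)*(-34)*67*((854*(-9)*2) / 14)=34461584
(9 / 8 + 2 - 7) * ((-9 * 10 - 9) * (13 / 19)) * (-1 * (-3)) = 119691 / 152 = 787.44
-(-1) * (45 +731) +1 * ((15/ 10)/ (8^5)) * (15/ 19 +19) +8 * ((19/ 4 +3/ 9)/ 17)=6178921495/ 7938048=778.39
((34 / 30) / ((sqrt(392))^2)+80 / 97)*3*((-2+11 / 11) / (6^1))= -472049 / 1140720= -0.41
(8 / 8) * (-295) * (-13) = 3835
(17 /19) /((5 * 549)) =0.00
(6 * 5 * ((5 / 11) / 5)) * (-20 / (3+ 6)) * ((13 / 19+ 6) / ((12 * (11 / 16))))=-101600 / 20691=-4.91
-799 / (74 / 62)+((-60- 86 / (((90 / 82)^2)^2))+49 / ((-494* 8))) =-472916952639029 / 599609790000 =-788.71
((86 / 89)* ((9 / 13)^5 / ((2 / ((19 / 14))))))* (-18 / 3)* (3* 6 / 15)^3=-31261485384 / 28914442375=-1.08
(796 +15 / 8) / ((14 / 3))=170.97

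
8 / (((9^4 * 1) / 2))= 16 / 6561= 0.00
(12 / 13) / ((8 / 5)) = 15 / 26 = 0.58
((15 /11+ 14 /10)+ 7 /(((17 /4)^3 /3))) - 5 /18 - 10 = -35217247 /4863870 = -7.24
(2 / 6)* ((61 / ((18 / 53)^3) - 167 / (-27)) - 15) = 9030089 / 17496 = 516.12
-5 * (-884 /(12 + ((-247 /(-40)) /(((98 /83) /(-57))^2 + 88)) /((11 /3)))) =3830589657065600 /10416376253661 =367.75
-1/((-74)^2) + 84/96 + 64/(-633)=5363845/6932616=0.77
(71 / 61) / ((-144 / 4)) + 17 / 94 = 15329 / 103212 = 0.15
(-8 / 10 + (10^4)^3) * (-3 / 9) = -4999999999996 / 15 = -333333333333.07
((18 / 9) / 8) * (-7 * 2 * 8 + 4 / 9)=-27.89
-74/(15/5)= -74/3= -24.67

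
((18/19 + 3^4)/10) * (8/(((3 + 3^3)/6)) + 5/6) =37887/1900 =19.94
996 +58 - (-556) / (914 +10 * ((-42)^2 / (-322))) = 10420968 / 9881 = 1054.65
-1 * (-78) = 78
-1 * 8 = -8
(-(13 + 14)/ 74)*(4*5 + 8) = -378/ 37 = -10.22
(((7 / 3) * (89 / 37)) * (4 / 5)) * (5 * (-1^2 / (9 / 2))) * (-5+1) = 19936 / 999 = 19.96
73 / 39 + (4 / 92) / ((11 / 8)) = 18781 / 9867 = 1.90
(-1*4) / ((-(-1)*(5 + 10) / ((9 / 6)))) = -2 / 5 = -0.40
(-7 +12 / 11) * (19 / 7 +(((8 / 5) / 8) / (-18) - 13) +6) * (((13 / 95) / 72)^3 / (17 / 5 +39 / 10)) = 77314627 / 3237832630771200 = 0.00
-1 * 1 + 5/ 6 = -1/ 6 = -0.17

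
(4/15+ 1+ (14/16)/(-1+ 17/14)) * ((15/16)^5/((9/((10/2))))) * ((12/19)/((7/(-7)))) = -27084375/19922944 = -1.36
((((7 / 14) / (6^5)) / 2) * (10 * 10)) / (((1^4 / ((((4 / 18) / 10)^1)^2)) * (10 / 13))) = 13 / 6298560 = 0.00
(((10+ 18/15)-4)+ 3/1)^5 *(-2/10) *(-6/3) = 690050502/15625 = 44163.23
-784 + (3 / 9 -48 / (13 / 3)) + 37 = -29552 / 39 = -757.74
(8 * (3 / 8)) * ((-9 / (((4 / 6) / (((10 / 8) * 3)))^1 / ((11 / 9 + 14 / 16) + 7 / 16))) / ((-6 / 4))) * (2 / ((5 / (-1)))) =-102.66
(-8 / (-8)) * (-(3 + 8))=-11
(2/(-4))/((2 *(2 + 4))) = -1/24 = -0.04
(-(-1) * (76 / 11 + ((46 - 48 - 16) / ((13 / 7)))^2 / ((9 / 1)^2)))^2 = 225000000 / 3455881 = 65.11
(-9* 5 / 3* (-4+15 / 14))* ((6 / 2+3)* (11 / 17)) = 20295 / 119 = 170.55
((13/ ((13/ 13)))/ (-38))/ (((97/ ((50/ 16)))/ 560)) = -11375/ 1843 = -6.17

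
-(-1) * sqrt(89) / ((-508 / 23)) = -23 * sqrt(89) / 508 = -0.43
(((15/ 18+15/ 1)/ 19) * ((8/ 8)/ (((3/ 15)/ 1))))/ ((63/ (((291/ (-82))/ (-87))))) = 0.00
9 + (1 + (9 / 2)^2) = 121 / 4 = 30.25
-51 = -51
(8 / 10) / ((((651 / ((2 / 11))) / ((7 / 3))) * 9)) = 8 / 138105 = 0.00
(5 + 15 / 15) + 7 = 13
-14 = -14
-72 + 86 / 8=-245 / 4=-61.25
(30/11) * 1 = 2.73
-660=-660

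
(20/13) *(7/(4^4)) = 35/832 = 0.04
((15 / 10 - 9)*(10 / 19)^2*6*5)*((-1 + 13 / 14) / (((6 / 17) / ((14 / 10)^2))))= 8925 / 361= 24.72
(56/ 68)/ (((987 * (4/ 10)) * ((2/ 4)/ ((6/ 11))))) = 20/ 8789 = 0.00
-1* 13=-13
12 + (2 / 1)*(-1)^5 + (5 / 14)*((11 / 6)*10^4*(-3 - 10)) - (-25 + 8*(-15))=-1784245 / 21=-84964.05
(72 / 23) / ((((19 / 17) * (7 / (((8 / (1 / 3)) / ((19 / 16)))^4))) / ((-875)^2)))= 2910880530432000000 / 56950277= 51112666764.24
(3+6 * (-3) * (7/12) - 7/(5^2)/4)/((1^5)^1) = -757/100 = -7.57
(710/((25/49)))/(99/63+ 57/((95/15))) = 24353/185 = 131.64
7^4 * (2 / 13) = 4802 / 13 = 369.38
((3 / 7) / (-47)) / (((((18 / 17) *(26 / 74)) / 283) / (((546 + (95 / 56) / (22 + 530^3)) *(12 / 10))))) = -810299225255299369 / 178289166466320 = -4544.86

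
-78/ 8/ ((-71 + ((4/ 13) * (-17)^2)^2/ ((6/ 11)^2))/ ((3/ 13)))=-13689/ 161264692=-0.00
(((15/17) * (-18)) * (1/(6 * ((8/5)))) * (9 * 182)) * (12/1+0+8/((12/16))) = -61425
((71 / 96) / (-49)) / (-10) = 71 / 47040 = 0.00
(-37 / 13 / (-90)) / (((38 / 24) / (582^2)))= 8355192 / 1235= 6765.34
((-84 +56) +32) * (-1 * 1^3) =-4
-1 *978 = -978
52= 52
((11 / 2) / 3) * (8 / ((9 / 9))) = 44 / 3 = 14.67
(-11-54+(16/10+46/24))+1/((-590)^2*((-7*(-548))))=-246298224617/4005934800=-61.48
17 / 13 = 1.31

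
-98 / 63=-14 / 9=-1.56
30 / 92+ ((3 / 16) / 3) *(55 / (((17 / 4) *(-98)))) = 48715 / 153272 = 0.32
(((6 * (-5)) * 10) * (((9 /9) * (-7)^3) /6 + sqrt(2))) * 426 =7305900 - 127800 * sqrt(2) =7125163.51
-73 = -73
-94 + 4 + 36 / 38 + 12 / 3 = -1616 / 19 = -85.05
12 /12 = 1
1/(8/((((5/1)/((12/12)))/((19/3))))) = 15/152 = 0.10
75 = 75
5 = 5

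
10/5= 2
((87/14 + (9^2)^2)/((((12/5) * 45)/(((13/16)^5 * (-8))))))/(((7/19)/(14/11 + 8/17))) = -35240814320387/43236458496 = -815.07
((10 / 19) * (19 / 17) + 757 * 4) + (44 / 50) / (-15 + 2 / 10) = 9524723 / 3145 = 3028.53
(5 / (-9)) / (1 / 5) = -25 / 9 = -2.78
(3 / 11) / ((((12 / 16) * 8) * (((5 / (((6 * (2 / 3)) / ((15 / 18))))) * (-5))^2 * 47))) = 288 / 8078125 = 0.00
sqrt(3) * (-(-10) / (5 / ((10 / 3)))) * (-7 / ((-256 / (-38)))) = -12.00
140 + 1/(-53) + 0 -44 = 5087/53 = 95.98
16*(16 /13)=256 /13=19.69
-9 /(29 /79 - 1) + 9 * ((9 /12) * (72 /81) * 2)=1311 /50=26.22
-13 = -13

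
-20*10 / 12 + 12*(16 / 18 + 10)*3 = 375.33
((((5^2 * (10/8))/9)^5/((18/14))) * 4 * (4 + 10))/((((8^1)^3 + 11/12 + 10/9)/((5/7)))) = 213623046875/6993291168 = 30.55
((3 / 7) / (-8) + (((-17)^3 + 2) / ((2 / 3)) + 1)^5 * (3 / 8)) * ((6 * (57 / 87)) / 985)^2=-47329307883891085275466983 / 365549732800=-129474333140289.70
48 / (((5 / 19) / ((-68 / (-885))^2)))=1405696 / 1305375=1.08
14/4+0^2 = 7/2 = 3.50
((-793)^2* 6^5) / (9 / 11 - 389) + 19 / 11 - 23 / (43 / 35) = -208543763906 / 16555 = -12597025.91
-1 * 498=-498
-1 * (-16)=16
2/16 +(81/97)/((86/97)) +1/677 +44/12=3308177/698664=4.74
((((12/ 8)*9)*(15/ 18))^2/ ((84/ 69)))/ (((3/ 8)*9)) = 1725/ 56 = 30.80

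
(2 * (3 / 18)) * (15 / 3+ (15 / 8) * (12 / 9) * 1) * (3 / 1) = 15 / 2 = 7.50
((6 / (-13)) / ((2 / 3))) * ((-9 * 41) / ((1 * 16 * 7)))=3321 / 1456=2.28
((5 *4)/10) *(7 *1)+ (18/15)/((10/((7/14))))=703/50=14.06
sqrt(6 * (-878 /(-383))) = 2 * sqrt(504411) /383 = 3.71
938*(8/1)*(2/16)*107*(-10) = -1003660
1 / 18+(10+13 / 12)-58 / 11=2323 / 396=5.87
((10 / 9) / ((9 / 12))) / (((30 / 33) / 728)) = 32032 / 27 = 1186.37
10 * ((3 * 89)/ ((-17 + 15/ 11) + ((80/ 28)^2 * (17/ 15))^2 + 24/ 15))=1586640825/ 42522926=37.31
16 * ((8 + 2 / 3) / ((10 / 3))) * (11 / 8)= 286 / 5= 57.20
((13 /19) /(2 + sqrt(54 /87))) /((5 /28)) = 1508 /665 - 78* sqrt(58) /665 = 1.37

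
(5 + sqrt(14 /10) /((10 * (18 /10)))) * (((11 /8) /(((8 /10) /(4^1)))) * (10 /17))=55 * sqrt(35) /1224 + 1375 /68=20.49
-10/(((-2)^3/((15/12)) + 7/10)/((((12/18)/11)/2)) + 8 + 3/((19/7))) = 1900/34009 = 0.06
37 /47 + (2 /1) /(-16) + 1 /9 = 0.77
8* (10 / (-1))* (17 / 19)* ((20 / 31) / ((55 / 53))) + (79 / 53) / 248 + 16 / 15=-1789513999 / 41206440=-43.43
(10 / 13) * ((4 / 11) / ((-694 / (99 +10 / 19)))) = -0.04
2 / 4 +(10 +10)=41 / 2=20.50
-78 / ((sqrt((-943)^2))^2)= -78 / 889249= -0.00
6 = 6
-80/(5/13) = -208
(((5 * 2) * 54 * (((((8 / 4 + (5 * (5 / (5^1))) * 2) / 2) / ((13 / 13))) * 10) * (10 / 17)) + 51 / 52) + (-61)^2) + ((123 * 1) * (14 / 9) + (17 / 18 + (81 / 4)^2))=744145193 / 31824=23383.14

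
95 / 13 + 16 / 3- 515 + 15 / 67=-1312079 / 2613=-502.14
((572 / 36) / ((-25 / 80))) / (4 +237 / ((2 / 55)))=-4576 / 586935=-0.01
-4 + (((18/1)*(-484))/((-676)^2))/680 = -155372929/38842960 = -4.00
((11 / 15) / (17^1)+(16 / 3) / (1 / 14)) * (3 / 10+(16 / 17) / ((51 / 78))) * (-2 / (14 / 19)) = -1819618163 / 5158650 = -352.73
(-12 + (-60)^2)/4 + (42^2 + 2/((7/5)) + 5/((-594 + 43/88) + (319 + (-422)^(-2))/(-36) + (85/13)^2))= 124301205359824477/46687307906407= 2662.42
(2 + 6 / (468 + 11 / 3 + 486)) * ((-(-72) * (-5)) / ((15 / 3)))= -415008 / 2873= -144.45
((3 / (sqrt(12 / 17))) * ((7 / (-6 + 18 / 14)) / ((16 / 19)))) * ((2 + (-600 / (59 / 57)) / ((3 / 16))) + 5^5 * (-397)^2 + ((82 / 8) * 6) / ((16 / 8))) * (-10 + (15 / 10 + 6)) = 541078187252995 * sqrt(51) / 498432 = 7752453992.75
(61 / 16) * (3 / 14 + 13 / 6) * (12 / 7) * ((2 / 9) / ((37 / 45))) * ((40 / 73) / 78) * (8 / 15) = 244000 / 15484833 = 0.02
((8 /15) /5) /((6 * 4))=1 /225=0.00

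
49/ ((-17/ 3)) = -8.65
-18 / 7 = -2.57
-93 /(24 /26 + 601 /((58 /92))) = -35061 /359746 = -0.10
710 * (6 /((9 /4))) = 5680 /3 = 1893.33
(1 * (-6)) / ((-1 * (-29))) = -6 / 29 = -0.21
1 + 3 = 4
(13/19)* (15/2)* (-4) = -390/19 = -20.53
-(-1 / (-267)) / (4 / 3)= -1 / 356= -0.00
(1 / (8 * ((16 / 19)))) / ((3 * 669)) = 19 / 256896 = 0.00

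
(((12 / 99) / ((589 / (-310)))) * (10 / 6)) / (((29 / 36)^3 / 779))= -42508800 / 268279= -158.45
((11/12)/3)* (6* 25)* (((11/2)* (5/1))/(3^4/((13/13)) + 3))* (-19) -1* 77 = -364991/1008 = -362.09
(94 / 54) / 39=47 / 1053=0.04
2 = 2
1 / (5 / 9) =9 / 5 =1.80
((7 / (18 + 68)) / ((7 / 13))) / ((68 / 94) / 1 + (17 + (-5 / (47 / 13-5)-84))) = -5499 / 2279645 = -0.00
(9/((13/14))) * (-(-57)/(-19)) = -378/13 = -29.08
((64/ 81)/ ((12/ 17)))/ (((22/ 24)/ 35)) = 38080/ 891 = 42.74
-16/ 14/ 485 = -8/ 3395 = -0.00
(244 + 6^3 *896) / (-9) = -193780 / 9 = -21531.11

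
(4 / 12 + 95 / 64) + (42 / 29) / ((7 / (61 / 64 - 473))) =-533677 / 5568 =-95.85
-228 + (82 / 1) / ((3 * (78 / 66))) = -7990 / 39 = -204.87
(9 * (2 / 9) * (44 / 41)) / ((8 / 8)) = 88 / 41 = 2.15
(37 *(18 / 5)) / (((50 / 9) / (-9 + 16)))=20979 / 125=167.83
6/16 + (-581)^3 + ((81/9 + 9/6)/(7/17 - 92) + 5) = -814302429191/4152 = -196122935.74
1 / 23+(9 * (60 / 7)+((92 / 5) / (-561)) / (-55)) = 1917190237 / 24838275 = 77.19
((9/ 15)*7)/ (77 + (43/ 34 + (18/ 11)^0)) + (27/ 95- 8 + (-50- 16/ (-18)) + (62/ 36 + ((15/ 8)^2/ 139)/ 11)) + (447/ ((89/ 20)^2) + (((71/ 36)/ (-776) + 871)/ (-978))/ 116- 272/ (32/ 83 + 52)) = -5226844189089478579940903/ 138729799454474063404800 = -37.68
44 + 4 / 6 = 134 / 3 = 44.67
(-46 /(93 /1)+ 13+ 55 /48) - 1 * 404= -193613 /496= -390.35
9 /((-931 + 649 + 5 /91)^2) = 74529 /658281649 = 0.00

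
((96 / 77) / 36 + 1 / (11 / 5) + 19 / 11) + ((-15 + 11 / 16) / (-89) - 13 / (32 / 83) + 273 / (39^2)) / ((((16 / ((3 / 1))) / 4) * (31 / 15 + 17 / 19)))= -180080974897 / 28873388544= -6.24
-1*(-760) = 760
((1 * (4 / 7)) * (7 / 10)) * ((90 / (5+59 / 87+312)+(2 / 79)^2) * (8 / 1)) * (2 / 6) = 391820656 / 1293665685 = 0.30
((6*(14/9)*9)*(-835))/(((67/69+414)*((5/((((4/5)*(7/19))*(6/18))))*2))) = -4517016/2720135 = -1.66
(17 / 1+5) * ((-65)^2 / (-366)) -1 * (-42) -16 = -41717 / 183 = -227.96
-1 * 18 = -18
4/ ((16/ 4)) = 1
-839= -839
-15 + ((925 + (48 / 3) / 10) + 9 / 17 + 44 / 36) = 698714 / 765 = 913.35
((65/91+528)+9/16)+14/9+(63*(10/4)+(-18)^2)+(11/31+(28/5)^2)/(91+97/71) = 864674767637/853851600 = 1012.68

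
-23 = -23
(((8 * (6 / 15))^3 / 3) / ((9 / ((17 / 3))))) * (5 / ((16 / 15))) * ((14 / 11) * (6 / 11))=121856 / 5445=22.38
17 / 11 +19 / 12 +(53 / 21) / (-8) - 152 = -149.19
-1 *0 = 0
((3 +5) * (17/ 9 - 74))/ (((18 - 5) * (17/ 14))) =-72688/ 1989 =-36.54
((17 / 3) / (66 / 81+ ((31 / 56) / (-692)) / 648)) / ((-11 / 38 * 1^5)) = -24.02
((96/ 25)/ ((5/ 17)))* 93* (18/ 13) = 2731968/ 1625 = 1681.21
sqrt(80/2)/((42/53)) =53 * sqrt(10)/21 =7.98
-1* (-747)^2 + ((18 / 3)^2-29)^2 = -557960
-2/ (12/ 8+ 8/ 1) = -4/ 19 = -0.21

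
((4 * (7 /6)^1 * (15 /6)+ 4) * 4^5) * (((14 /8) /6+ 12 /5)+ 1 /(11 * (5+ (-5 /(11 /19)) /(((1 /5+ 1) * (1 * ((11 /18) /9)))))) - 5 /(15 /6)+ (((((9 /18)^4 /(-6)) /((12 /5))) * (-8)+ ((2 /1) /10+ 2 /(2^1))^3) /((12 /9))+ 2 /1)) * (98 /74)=46133554096 /541125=85254.89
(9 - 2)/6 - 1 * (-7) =49/6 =8.17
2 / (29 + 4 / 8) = 4 / 59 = 0.07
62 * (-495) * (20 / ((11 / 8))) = -446400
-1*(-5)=5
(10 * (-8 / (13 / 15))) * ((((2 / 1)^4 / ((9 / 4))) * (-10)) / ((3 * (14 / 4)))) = 512000 / 819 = 625.15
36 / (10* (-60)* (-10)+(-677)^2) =36 / 464329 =0.00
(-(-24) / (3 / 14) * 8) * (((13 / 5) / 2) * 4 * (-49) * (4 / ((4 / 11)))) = -12556544 / 5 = -2511308.80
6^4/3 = 432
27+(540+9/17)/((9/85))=5132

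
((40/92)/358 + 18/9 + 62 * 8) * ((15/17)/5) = 6150813/69989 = 87.88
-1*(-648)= 648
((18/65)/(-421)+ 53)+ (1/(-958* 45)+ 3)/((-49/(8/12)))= 918389057842/17341665705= 52.96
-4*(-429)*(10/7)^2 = 171600/49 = 3502.04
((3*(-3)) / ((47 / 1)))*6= -54 / 47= -1.15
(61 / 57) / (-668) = -0.00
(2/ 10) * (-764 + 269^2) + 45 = 71822/ 5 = 14364.40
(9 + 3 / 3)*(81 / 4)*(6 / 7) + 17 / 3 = 3764 / 21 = 179.24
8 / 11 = 0.73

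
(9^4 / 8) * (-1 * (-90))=295245 / 4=73811.25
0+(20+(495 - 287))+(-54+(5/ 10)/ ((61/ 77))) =21305/ 122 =174.63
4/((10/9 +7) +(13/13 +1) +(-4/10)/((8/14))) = 360/847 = 0.43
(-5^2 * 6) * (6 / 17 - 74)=187800 / 17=11047.06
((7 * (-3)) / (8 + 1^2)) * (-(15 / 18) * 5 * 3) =175 / 6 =29.17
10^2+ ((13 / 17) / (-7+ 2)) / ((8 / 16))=99.69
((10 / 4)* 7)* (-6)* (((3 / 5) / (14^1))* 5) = -45 / 2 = -22.50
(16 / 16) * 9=9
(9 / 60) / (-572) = -3 / 11440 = -0.00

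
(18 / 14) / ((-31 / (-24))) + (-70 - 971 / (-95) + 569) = 10518112 / 20615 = 510.22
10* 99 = 990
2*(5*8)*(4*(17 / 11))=5440 / 11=494.55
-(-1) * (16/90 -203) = -9127/45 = -202.82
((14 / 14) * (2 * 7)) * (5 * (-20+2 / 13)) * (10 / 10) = -18060 / 13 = -1389.23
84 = 84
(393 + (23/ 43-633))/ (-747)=10297/ 32121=0.32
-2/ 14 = -1/ 7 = -0.14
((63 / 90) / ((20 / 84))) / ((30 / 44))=539 / 125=4.31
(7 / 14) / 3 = 1 / 6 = 0.17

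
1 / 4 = 0.25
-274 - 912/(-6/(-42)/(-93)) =593438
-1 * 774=-774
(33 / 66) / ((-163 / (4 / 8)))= -1 / 652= -0.00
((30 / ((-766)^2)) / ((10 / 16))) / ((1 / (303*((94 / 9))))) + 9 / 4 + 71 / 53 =119681241 / 31098068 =3.85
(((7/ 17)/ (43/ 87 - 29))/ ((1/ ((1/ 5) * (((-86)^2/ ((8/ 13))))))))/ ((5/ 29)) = -201.38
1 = 1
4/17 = 0.24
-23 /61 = -0.38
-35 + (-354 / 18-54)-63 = -515 / 3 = -171.67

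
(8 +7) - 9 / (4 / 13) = -57 / 4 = -14.25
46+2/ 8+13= 237/ 4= 59.25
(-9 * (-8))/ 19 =72/ 19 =3.79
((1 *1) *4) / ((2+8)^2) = 1 / 25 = 0.04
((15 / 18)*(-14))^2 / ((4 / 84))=8575 / 3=2858.33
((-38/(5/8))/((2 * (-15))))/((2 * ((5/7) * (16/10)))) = 133/150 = 0.89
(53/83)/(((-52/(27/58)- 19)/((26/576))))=-2067/9373024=-0.00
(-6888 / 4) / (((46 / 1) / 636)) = -547596 / 23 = -23808.52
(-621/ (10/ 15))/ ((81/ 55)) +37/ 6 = -1879/ 3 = -626.33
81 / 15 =27 / 5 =5.40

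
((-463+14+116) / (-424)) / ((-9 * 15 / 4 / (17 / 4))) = -629 / 6360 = -0.10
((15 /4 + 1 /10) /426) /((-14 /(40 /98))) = -11 /41748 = -0.00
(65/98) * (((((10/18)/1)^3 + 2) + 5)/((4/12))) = 169910/11907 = 14.27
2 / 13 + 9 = 119 / 13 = 9.15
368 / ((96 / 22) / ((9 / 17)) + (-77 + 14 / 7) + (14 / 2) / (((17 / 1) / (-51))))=-759 / 181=-4.19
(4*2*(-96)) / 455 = -768 / 455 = -1.69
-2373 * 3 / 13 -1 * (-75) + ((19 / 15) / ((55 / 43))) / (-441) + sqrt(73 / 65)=-2235351421 / 4729725 + sqrt(4745) / 65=-471.56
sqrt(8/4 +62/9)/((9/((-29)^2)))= 3364* sqrt(5)/27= 278.60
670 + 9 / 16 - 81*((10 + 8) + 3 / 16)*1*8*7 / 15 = -386347 / 80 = -4829.34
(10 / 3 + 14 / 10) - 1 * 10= -79 / 15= -5.27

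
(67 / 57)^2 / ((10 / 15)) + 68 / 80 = 63301 / 21660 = 2.92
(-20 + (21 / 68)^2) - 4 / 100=-2305599 / 115600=-19.94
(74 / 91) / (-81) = -74 / 7371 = -0.01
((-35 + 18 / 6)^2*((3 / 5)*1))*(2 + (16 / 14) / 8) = 9216 / 7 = 1316.57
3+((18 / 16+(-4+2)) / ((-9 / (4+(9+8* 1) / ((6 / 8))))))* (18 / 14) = 6.33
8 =8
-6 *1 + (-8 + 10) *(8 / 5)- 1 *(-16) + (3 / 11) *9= 861 / 55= 15.65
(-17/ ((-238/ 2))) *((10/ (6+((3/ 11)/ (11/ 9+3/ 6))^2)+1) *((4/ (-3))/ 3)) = -3726824/ 22068963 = -0.17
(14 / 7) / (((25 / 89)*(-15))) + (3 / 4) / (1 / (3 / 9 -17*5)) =-63.97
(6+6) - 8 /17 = 196 /17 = 11.53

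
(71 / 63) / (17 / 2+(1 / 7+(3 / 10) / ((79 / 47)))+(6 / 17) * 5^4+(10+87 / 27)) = 476765 / 102644168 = 0.00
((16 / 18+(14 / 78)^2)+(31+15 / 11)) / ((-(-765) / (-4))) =-742516 / 4266405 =-0.17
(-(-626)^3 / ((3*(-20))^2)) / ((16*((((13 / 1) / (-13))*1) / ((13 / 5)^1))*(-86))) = 398635861 / 3096000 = 128.76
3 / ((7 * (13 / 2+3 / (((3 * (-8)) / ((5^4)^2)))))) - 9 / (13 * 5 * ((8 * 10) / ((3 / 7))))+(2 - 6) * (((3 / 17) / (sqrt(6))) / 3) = -2 * sqrt(6) / 51 - 3556757 / 4738952400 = -0.10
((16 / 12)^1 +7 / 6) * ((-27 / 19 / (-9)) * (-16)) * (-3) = 360 / 19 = 18.95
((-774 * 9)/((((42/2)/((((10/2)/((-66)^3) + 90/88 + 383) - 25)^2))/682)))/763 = -14201610715783294117/371594904912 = -38217990.96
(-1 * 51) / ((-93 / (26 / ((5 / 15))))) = 42.77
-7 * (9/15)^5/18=-189/6250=-0.03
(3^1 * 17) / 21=17 / 7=2.43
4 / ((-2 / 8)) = -16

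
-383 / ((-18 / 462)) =29491 / 3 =9830.33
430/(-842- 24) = -215/433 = -0.50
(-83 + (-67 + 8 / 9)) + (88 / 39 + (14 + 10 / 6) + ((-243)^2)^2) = 407953759568 / 117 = 3486784269.81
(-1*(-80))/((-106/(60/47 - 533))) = 999640/2491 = 401.30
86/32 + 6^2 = 619/16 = 38.69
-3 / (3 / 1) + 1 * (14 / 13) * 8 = 7.62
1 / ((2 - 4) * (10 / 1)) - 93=-1861 / 20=-93.05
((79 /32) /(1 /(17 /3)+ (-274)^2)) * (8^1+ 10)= 12087 /20420720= 0.00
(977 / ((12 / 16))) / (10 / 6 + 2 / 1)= 3908 / 11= 355.27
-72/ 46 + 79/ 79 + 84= 1919/ 23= 83.43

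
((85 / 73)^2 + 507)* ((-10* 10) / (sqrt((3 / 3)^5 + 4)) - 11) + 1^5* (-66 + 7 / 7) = -28391.28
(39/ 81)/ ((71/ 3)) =13/ 639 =0.02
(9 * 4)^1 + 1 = 37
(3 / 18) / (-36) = -1 / 216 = -0.00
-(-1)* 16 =16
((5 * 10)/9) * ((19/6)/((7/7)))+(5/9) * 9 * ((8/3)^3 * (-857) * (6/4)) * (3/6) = -1644965/27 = -60924.63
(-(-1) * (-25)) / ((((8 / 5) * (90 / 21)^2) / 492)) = -10045 / 24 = -418.54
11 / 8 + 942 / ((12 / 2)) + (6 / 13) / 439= 7230817 / 45656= 158.38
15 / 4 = 3.75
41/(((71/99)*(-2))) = -4059/142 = -28.58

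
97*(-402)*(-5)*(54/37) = 10528380/37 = 284550.81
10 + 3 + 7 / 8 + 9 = 183 / 8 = 22.88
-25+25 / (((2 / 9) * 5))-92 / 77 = -569 / 154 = -3.69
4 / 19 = 0.21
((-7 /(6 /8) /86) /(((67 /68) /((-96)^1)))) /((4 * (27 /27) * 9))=7616 /25929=0.29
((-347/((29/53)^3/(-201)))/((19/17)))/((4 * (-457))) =-176523310023/847078748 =-208.39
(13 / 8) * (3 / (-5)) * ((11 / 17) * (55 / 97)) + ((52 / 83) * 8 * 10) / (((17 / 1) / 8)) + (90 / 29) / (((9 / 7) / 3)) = 967511047 / 31753144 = 30.47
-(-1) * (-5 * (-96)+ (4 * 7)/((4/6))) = 522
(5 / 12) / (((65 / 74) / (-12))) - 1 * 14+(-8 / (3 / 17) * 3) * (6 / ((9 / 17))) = -60880 / 39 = -1561.03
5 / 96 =0.05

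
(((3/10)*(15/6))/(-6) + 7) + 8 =119/8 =14.88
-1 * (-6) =6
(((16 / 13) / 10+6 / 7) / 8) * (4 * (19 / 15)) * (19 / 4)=80503 / 27300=2.95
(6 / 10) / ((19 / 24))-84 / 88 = -411 / 2090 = -0.20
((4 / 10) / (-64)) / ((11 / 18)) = -9 / 880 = -0.01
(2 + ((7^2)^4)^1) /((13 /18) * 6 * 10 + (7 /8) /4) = 553421088 /4181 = 132365.72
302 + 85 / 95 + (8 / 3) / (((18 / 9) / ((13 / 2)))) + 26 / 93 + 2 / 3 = 184067 / 589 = 312.51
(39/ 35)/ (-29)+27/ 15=1788/ 1015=1.76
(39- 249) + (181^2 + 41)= 32592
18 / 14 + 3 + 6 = 72 / 7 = 10.29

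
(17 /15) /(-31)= -17 /465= -0.04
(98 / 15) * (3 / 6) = 49 / 15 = 3.27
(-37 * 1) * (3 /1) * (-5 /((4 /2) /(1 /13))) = 555 /26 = 21.35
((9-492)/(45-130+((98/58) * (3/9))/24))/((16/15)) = 1890945/354862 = 5.33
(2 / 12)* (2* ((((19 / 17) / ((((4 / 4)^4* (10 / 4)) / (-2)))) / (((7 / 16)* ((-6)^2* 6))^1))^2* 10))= 46208 / 154850535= 0.00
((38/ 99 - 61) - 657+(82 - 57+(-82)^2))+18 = 598889/ 99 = 6049.38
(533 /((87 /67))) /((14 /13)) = 381.15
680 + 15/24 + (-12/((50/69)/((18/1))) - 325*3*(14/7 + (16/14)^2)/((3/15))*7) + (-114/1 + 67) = -157480237/1400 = -112485.88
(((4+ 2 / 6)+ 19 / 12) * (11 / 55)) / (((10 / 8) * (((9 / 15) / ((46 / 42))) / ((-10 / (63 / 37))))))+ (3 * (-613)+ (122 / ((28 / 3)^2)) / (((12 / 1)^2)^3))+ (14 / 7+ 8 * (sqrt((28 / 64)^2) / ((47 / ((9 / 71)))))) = -343565955647143 / 185998934016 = -1847.14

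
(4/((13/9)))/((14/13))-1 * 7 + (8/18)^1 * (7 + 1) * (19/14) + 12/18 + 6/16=725/504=1.44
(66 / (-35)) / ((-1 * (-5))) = -0.38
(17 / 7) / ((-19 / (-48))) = 6.14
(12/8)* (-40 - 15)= -165/2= -82.50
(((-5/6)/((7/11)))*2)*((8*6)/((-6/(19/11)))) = 760/21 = 36.19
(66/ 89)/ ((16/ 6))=99/ 356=0.28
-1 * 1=-1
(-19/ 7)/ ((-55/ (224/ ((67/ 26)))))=15808/ 3685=4.29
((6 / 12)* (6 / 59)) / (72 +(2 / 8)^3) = 192 / 271931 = 0.00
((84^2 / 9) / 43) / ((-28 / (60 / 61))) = -0.64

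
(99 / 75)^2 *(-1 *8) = -8712 / 625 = -13.94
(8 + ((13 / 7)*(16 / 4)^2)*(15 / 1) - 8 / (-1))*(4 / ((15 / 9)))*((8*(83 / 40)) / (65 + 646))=1073024 / 41475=25.87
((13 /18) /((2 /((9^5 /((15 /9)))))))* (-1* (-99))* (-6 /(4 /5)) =-75996063 /8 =-9499507.88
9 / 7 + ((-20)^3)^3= -3583999999991 / 7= -511999999998.71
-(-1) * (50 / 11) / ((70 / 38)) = 190 / 77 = 2.47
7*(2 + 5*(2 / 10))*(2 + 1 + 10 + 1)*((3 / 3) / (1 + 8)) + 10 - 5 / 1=113 / 3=37.67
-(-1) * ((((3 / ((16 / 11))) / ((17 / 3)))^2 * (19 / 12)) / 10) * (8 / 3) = 20691 / 369920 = 0.06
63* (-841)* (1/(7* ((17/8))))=-60552/17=-3561.88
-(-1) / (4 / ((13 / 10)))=13 / 40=0.32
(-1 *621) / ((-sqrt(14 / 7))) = 621 *sqrt(2) / 2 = 439.11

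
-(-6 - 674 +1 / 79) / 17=53719 / 1343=40.00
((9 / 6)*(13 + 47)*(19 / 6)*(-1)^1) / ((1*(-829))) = 285 / 829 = 0.34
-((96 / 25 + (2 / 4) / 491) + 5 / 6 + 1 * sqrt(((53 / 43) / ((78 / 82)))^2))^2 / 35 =-15103407644230084 / 14831230042321875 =-1.02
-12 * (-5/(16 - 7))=20/3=6.67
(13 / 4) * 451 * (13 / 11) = 6929 / 4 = 1732.25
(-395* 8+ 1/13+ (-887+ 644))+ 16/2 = -44134/13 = -3394.92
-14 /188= -7 /94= -0.07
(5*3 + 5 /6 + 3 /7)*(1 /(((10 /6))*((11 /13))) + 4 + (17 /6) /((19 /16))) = 15191969 /131670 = 115.38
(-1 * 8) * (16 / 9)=-128 / 9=-14.22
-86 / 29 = -2.97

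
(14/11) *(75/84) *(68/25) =34/11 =3.09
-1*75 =-75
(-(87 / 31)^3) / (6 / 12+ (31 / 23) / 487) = -14751784206 / 335536033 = -43.96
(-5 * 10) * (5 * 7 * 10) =-17500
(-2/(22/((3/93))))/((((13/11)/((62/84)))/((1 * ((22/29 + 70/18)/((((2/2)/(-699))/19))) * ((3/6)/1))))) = 5369951/95004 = 56.52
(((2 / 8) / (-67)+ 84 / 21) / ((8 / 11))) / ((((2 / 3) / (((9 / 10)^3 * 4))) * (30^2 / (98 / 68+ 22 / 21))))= 14249763 / 214400000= 0.07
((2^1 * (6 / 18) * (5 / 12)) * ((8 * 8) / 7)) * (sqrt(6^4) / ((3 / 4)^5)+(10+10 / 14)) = 4911520 / 11907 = 412.49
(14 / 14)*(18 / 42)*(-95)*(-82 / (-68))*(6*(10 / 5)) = -70110 / 119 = -589.16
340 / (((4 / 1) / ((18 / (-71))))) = -1530 / 71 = -21.55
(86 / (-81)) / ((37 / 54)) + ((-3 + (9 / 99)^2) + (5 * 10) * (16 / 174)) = 21974 / 389499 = 0.06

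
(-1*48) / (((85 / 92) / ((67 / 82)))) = -147936 / 3485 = -42.45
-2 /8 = -1 /4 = -0.25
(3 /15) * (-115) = -23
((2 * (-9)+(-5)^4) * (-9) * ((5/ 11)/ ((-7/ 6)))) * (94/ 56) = 3851415/ 1078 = 3572.74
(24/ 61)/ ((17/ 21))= 504/ 1037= 0.49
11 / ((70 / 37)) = 407 / 70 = 5.81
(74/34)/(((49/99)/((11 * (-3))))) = -120879/833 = -145.11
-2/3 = -0.67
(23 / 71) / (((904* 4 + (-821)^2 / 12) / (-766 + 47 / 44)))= -0.00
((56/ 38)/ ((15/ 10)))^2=3136/ 3249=0.97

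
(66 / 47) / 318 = 11 / 2491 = 0.00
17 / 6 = 2.83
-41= -41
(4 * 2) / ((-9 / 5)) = -40 / 9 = -4.44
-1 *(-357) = 357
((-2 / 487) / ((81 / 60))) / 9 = -40 / 118341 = -0.00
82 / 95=0.86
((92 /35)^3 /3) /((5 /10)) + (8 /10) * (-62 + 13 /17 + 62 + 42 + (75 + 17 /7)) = 236729492 /2186625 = 108.26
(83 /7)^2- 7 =133.59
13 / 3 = 4.33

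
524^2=274576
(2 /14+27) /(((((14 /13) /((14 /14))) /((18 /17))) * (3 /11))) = 81510 /833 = 97.85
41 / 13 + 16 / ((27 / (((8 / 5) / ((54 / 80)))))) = 43201 / 9477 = 4.56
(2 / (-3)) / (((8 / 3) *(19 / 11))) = -11 / 76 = -0.14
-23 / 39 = -0.59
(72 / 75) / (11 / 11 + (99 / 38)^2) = 34656 / 281125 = 0.12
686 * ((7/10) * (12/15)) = 9604/25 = 384.16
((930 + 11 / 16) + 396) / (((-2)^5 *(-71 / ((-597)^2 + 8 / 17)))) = 128613565147 / 617984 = 208117.95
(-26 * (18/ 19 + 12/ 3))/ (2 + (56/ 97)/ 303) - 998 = -45673760/ 42997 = -1062.25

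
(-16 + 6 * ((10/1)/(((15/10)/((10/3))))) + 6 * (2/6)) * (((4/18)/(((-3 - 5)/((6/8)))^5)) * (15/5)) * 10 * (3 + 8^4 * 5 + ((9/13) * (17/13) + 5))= -83674333125/708837376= -118.04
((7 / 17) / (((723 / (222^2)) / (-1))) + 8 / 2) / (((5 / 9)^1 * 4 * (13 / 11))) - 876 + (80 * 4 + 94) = -125473458 / 266305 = -471.16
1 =1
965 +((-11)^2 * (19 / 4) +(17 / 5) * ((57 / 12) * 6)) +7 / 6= 98269 / 60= 1637.82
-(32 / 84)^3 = -512 / 9261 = -0.06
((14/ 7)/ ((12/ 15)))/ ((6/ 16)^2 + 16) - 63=-64919/ 1033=-62.85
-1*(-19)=19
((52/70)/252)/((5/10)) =13/2205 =0.01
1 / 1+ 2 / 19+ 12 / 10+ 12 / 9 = 1037 / 285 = 3.64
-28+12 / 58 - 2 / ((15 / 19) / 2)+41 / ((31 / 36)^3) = 406277206 / 12959085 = 31.35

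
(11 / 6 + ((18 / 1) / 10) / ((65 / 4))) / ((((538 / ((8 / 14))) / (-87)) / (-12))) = 1319268 / 611975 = 2.16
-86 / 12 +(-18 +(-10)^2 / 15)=-37 / 2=-18.50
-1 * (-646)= 646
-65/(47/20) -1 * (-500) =22200/47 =472.34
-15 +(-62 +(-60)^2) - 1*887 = 2636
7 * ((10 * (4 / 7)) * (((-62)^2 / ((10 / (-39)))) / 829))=-599664 / 829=-723.36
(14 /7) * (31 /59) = 62 /59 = 1.05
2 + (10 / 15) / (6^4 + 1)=7784 / 3891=2.00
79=79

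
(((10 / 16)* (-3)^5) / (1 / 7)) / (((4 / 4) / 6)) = -25515 / 4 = -6378.75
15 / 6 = 5 / 2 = 2.50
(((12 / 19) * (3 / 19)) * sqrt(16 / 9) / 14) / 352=3 / 111188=0.00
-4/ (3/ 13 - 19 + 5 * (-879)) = 52/ 57379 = 0.00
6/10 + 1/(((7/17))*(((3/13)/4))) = 4483/105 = 42.70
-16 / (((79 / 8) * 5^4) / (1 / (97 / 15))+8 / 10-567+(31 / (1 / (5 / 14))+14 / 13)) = -174720 / 429782881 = -0.00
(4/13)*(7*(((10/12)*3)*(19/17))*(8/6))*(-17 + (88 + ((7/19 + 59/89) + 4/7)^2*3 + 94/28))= 153311058340/232821953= 658.49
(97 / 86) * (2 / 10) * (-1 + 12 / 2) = 97 / 86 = 1.13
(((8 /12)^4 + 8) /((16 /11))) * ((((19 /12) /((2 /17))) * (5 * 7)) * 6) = 10321465 /648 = 15928.19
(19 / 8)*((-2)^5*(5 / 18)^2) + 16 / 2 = 173 / 81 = 2.14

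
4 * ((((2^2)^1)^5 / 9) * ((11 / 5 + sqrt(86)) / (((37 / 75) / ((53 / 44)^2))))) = 3595520 / 1221 + 17977600 * sqrt(86) / 13431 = 15357.61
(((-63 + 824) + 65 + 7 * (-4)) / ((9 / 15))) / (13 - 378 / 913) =1214290 / 11491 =105.67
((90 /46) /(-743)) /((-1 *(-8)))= -45 /136712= -0.00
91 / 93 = 0.98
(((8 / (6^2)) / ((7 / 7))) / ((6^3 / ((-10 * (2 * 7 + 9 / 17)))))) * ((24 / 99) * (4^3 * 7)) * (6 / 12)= -1106560 / 136323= -8.12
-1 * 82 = -82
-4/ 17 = -0.24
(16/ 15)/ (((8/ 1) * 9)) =2/ 135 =0.01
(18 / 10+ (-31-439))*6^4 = -3033936 / 5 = -606787.20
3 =3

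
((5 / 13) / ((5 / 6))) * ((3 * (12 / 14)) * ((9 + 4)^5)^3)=425236649655523212 / 7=60748092807931887.43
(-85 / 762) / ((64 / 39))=-1105 / 16256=-0.07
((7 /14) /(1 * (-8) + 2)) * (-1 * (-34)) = -17 /6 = -2.83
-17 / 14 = -1.21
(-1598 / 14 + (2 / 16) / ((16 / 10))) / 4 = -51101 / 1792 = -28.52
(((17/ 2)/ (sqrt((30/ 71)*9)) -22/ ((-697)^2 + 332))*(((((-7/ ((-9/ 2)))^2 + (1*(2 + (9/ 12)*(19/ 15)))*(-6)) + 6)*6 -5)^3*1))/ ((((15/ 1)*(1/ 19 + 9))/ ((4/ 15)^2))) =919191720820736/ 173582439762234375 -177571127885824*sqrt(2130)/ 16067786484375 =-510.04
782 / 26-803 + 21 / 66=-772.60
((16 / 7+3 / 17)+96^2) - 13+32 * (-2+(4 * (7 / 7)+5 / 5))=1106874 / 119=9301.46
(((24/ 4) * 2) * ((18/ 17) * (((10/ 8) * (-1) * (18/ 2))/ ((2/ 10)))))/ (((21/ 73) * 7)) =-354.92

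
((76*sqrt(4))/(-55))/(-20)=38/275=0.14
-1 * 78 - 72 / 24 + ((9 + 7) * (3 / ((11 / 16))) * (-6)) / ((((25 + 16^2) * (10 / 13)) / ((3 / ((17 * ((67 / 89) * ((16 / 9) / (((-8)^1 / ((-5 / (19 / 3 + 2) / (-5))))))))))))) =-225193689 / 3520649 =-63.96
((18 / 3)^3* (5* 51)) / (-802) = -27540 / 401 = -68.68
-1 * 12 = -12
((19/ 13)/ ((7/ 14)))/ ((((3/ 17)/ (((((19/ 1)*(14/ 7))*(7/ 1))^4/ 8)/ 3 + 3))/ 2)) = 808535474692/ 117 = 6910559612.75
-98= -98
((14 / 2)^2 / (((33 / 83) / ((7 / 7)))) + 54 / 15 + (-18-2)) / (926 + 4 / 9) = 52887 / 458590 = 0.12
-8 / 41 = -0.20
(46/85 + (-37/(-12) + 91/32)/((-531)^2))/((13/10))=1245188141/2991042288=0.42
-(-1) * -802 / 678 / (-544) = 401 / 184416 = 0.00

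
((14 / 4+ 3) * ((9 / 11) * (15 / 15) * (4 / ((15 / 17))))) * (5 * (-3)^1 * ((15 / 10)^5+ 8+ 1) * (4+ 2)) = -3168477 / 88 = -36005.42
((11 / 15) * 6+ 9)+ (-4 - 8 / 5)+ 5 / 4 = 181 / 20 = 9.05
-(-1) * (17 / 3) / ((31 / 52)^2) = 45968 / 2883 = 15.94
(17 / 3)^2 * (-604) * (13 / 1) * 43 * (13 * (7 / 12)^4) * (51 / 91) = -142242586031 / 15552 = -9146256.82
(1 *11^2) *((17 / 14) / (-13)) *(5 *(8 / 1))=-41140 / 91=-452.09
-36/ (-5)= 36/ 5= 7.20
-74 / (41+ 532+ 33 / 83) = -3071 / 23796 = -0.13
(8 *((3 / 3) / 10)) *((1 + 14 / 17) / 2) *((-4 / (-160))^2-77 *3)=-11457569 / 68000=-168.49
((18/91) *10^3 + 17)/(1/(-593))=-11591371/91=-127377.70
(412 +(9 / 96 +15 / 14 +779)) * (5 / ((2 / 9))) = 12017025 / 448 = 26823.72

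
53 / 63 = 0.84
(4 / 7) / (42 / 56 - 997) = -16 / 27895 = -0.00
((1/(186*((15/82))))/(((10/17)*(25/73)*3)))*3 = 50881/348750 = 0.15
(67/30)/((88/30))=67/88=0.76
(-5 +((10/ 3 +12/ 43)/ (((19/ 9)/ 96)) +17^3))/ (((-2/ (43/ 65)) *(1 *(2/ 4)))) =-4144044/ 1235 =-3355.50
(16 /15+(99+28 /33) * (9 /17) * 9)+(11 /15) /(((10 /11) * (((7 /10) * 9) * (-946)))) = 7246394149 /15197490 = 476.82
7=7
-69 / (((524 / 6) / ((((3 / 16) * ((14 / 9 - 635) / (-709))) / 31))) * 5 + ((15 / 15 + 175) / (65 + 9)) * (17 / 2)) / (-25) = 4851551 / 142078486900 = 0.00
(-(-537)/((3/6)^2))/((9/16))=11456/3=3818.67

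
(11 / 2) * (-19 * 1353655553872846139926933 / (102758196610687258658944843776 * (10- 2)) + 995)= 8997507412317765608752367276297563 / 1644131145770996138543117500416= 5472.50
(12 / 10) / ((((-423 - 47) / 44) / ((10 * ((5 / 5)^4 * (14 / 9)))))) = -1232 / 705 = -1.75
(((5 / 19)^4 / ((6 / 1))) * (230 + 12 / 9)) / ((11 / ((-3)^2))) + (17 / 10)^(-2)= 0.50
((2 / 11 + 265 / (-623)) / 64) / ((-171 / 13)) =21697 / 74999232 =0.00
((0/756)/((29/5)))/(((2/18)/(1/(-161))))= 0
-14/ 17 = -0.82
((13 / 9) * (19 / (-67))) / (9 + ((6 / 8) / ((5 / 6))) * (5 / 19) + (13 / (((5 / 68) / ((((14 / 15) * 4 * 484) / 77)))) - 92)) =-234650 / 2329290309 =-0.00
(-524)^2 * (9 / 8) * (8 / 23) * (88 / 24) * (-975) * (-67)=591910347600 / 23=25735232504.35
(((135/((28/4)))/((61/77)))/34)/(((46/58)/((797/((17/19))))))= 652133295/810934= 804.18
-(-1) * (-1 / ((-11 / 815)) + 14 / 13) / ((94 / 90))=483705 / 6721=71.97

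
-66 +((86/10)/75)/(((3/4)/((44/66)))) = -222406/3375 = -65.90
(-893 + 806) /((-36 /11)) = 319 /12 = 26.58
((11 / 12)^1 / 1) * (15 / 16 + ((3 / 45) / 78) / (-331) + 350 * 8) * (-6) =-95455277687 / 6196320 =-15405.16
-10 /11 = -0.91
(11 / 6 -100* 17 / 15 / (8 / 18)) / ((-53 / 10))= 7595 / 159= 47.77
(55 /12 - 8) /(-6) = 0.57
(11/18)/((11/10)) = 5/9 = 0.56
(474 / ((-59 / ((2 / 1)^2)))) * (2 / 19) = -3792 / 1121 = -3.38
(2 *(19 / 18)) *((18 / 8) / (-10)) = -19 / 40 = -0.48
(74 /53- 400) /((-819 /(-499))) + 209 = -69991 /2067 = -33.86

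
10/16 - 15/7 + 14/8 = 13/56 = 0.23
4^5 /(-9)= -1024 /9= -113.78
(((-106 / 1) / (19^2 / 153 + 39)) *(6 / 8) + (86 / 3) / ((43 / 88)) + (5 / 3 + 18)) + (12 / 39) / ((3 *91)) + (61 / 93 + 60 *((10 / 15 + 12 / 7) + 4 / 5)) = 17764732191 / 66304784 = 267.93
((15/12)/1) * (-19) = -95/4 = -23.75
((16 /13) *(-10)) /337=-0.04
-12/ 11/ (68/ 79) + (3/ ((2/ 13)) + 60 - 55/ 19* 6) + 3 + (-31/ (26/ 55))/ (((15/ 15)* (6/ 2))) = 5820538/ 138567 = 42.01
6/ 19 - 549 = -10425/ 19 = -548.68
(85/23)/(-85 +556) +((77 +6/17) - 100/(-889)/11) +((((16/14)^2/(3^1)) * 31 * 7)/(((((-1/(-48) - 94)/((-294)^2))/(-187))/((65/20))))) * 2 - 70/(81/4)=1782075341376916108196/16872729715611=105618674.12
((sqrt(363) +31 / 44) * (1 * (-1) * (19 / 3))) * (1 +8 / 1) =-627 * sqrt(3)- 1767 / 44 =-1126.15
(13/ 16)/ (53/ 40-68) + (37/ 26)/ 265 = -0.01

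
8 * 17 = 136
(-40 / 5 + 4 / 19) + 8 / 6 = -368 / 57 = -6.46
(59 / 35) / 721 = 59 / 25235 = 0.00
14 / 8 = 7 / 4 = 1.75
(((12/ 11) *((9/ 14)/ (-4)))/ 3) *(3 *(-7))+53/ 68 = 1501/ 748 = 2.01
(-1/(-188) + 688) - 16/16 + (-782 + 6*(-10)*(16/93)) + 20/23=-14000587/134044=-104.45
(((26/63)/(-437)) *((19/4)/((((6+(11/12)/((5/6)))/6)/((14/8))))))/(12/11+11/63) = -15015/2864282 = -0.01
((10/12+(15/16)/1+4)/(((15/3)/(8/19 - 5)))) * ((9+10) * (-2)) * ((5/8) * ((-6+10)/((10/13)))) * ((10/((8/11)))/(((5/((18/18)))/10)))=1148719/64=17948.73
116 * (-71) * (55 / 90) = -45298 / 9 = -5033.11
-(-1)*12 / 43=12 / 43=0.28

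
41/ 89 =0.46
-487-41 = -528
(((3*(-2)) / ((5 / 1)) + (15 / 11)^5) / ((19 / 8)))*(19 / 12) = 1887046 / 805255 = 2.34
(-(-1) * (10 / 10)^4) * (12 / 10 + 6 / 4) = 27 / 10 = 2.70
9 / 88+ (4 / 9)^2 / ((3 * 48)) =0.10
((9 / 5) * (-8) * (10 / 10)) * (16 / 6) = -192 / 5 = -38.40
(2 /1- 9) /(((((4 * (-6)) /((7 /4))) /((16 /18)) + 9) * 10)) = 49 /450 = 0.11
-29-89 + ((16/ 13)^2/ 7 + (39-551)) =-745034/ 1183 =-629.78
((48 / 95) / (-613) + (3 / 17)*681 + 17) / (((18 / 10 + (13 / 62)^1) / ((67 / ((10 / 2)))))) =564126509416 / 616766885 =914.65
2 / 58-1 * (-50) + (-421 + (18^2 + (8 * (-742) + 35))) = -172491 / 29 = -5947.97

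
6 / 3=2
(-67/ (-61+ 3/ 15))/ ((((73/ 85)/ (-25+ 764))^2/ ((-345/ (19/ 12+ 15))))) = -1368081231913125/ 80595796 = -16974597.93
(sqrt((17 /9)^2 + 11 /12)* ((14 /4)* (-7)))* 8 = -98* sqrt(1453) /9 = -415.07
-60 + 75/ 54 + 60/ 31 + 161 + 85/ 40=237595/ 2232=106.45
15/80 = 0.19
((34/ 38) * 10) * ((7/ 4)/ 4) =595/ 152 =3.91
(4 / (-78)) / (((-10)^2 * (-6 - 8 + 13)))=0.00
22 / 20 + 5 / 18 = 62 / 45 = 1.38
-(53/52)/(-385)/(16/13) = 53/24640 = 0.00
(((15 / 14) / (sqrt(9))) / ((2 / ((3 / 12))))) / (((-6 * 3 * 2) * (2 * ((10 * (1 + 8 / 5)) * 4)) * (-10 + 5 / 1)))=1 / 838656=0.00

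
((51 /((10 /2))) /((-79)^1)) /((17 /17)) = -51 /395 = -0.13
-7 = -7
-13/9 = -1.44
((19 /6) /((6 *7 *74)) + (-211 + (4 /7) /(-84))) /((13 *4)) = -27543851 /6787872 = -4.06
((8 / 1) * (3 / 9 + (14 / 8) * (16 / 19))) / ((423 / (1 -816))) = -671560 / 24111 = -27.85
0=0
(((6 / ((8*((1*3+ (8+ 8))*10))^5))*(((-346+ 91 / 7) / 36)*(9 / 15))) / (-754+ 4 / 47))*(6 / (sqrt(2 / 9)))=140859*sqrt(2) / 2875001797541888000000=0.00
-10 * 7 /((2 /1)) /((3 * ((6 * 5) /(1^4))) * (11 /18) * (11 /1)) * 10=-70 /121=-0.58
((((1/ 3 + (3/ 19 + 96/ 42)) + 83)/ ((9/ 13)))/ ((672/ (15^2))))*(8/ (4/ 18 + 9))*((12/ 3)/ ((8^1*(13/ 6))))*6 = 7700625/ 154546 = 49.83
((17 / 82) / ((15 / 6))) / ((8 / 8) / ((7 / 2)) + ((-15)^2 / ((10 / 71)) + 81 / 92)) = 10948 / 211055905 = 0.00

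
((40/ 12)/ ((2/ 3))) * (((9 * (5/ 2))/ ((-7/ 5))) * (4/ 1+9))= -14625/ 14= -1044.64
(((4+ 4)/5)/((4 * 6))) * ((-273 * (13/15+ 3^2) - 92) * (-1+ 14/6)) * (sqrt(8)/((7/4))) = -445696 * sqrt(2)/1575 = -400.20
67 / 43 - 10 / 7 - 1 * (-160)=48199 / 301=160.13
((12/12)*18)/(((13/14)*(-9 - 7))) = -63/52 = -1.21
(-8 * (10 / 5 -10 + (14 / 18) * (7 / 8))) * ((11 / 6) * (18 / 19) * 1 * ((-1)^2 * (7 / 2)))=40579 / 114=355.96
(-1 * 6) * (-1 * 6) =36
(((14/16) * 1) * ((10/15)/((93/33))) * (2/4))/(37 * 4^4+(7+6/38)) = 1463/133997376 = 0.00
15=15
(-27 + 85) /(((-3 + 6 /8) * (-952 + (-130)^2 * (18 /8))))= -232 /333657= -0.00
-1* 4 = -4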